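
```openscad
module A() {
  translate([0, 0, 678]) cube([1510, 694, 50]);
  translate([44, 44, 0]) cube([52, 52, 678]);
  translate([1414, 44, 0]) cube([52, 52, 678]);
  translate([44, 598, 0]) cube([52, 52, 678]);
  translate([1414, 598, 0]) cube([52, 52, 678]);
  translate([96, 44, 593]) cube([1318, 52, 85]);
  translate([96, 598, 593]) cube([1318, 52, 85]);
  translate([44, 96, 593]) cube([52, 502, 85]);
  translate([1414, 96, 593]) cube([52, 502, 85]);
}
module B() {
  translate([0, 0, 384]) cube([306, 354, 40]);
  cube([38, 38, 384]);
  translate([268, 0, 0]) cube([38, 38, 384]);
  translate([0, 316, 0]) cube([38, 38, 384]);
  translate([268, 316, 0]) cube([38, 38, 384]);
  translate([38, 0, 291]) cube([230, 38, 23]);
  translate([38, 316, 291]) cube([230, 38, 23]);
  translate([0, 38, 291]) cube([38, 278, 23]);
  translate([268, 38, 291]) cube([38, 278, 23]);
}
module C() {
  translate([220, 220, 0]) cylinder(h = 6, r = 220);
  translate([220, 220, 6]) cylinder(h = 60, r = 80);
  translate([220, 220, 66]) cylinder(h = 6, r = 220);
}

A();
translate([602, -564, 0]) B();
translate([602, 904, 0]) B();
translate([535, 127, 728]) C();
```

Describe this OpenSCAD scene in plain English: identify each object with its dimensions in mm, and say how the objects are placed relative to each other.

A is a rectangular dining table. The top is 1510×694×50 mm with its upper surface at z = 728 mm. It stands on four 52×52 mm square legs, each inset 44 mm from the nearest pair of top edges, running from the floor to the underside of the top. Four apron rails, 52 mm thick and 85 mm tall, run between adjacent legs with their top edges flush with the underside of the top and their outer faces flush with the legs' outer faces.

B is a simple wooden stool: a rectangular seat 306 mm (x) by 354 mm (y), 40 mm thick, top face at z = 424 mm, on four square legs, each 38×38 mm in cross-section. The legs rest on z = 0, each flush with a corner of the seat. Four stretchers, 38 mm wide and 23 mm tall, connect adjacent legs with their undersides at z = 291 mm, each running between the inner faces of the legs it joins and aligned with the legs' outer faces on the other axis.

C is a spool: two coaxial disc flanges of radius 220 mm and thickness 6 mm, joined by a core cylinder of radius 80 mm and height 60 mm. The lower flange rests on z = 0 and the three cylinders share a vertical axis.

Two stools sit around the table at the −y, +y sides. The spool is on top of the table, centred.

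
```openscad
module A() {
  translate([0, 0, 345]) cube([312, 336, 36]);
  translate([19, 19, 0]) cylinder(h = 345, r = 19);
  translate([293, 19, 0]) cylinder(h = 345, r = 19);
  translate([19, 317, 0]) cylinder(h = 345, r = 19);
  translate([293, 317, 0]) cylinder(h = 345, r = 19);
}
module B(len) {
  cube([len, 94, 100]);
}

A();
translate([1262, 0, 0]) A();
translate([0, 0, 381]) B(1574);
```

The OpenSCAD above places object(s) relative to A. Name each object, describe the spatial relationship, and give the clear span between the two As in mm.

Second stool starts at x = 1262; first ends at x = 312; clear span = 1262 − 312 = 950 mm.

A is a stool. B is a beam. A beam spans the tops of two stools. The clear span between the two stools is 950 mm.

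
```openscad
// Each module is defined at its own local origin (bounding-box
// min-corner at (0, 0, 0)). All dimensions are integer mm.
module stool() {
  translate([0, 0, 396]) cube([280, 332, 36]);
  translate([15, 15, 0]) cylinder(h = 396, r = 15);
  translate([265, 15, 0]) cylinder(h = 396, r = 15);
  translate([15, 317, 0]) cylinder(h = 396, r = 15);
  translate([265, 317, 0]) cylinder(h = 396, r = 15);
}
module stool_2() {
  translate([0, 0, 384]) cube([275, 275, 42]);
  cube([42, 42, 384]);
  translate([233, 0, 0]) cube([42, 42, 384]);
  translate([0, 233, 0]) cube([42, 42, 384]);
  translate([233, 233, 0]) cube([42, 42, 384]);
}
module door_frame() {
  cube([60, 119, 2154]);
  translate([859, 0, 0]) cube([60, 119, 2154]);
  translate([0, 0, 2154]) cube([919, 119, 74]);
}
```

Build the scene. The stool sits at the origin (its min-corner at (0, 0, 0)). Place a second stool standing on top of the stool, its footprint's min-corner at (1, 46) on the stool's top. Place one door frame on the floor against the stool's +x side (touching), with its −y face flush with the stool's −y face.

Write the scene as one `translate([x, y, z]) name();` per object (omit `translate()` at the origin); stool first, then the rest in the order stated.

stool();
translate([1, 46, 432]) stool_2();
translate([280, 0, 0]) door_frame();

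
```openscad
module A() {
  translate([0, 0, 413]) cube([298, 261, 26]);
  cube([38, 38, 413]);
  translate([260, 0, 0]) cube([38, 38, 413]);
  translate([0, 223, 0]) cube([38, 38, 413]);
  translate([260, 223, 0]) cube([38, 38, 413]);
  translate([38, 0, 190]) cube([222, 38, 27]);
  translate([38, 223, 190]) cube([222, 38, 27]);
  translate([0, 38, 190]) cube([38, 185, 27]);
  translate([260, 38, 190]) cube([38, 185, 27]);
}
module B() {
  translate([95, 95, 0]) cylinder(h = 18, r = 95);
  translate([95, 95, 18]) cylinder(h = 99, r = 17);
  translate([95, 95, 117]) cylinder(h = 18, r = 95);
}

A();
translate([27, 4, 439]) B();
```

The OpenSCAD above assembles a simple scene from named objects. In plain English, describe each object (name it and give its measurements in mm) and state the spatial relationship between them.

A is a four-legged stool. The seat is a 298×261×26 mm slab whose top surface is at z = 439 mm; four square legs, each 38×38 mm in cross-section, run from the floor (z = 0) to the underside of the seat, each flush with a corner of the seat. Four stretchers, 38 mm wide and 27 mm tall, connect adjacent legs with their undersides at z = 190 mm, each running between the inner faces of the legs it joins and aligned with the legs' outer faces on the other axis.

B is a spool: two coaxial disc flanges of radius 95 mm and thickness 18 mm, joined by a core cylinder of radius 17 mm and height 99 mm. The lower flange rests on z = 0 and the three cylinders share a vertical axis.

The spool is on top of the stool.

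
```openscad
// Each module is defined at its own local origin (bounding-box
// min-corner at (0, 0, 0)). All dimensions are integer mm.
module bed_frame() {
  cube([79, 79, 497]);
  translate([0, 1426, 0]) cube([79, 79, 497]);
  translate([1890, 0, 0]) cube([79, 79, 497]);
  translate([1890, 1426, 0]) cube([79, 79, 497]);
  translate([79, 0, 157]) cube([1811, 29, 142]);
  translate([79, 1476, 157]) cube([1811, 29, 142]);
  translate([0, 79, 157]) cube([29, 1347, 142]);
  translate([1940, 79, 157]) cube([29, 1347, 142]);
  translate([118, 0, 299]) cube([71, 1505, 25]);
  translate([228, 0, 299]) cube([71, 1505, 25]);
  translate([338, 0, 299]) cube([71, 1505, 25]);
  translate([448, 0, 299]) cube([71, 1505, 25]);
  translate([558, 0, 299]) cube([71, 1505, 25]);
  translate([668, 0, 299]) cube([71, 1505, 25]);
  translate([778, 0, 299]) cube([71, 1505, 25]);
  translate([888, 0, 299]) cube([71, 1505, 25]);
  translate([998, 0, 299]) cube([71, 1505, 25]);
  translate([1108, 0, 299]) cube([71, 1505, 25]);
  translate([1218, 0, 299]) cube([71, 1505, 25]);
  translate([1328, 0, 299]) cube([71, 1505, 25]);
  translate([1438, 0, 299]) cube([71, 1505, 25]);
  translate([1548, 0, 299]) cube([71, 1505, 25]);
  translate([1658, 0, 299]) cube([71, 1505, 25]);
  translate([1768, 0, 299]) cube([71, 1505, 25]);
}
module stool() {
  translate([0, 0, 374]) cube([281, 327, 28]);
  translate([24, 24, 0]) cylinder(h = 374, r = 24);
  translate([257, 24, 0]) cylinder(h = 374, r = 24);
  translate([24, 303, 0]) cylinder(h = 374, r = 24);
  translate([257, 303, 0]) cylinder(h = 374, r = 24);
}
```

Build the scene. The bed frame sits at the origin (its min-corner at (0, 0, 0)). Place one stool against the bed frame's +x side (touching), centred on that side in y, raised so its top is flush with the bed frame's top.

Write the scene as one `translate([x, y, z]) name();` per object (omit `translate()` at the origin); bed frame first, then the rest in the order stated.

bed_frame();
translate([1969, 589, 95]) stool();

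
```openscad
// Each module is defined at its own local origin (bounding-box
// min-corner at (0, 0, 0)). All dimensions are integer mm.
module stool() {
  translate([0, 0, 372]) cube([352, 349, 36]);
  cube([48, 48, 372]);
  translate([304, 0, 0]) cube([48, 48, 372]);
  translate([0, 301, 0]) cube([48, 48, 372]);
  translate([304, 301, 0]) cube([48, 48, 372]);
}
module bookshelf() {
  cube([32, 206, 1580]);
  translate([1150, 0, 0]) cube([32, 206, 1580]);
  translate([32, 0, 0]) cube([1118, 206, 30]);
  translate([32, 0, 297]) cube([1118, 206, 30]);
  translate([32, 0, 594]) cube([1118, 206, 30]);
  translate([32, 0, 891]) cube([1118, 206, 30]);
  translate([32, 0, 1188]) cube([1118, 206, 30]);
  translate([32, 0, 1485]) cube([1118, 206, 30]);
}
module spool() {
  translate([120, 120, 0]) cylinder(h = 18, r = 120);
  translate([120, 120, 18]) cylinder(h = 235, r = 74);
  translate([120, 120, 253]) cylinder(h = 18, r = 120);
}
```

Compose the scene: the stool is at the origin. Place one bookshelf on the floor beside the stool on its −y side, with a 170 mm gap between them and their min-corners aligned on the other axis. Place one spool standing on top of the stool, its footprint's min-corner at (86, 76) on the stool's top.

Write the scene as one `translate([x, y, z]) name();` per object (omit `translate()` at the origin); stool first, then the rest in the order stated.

stool();
translate([0, -376, 0]) bookshelf();
translate([86, 76, 408]) spool();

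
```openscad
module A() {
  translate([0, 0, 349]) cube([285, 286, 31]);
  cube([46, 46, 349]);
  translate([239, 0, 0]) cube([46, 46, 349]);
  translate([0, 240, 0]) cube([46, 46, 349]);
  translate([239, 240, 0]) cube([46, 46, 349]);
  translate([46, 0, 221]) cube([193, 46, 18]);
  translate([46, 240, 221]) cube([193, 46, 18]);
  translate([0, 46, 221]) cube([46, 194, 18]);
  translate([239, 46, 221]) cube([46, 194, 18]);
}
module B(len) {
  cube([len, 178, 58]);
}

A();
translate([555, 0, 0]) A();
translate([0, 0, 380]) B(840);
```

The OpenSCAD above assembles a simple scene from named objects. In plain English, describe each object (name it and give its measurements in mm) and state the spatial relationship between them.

A is a four-legged stool. The seat is 285×286 mm, 31 mm thick, top at z = 380 mm. It stands on four square legs, each 46×46 mm in cross-section, from z = 0 to the seat underside, each flush with a corner of the seat. Four stretchers, 46 mm wide and 18 mm tall, connect adjacent legs with their undersides at z = 221 mm, each running between the inner faces of the legs it joins and aligned with the legs' outer faces on the other axis.

B is a rectangular beam 840 mm long (x), 178 mm deep (y), 58 mm thick (z).

The beam spans the tops of two stools placed 270 mm apart, resting at z = 380 mm.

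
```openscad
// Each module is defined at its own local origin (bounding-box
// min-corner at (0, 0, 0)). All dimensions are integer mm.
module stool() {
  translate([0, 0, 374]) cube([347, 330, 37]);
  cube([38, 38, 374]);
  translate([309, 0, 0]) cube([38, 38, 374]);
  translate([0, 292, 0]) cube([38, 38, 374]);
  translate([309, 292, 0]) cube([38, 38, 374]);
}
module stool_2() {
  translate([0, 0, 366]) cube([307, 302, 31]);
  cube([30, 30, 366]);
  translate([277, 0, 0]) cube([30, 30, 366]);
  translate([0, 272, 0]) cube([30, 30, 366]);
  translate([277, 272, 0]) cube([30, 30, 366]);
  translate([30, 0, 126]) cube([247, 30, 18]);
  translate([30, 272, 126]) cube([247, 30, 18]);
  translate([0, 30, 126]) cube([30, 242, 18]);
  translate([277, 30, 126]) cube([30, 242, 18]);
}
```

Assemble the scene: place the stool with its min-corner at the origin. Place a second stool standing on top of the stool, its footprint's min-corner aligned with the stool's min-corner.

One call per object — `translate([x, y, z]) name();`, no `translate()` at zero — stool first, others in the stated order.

stool();
translate([0, 0, 411]) stool_2();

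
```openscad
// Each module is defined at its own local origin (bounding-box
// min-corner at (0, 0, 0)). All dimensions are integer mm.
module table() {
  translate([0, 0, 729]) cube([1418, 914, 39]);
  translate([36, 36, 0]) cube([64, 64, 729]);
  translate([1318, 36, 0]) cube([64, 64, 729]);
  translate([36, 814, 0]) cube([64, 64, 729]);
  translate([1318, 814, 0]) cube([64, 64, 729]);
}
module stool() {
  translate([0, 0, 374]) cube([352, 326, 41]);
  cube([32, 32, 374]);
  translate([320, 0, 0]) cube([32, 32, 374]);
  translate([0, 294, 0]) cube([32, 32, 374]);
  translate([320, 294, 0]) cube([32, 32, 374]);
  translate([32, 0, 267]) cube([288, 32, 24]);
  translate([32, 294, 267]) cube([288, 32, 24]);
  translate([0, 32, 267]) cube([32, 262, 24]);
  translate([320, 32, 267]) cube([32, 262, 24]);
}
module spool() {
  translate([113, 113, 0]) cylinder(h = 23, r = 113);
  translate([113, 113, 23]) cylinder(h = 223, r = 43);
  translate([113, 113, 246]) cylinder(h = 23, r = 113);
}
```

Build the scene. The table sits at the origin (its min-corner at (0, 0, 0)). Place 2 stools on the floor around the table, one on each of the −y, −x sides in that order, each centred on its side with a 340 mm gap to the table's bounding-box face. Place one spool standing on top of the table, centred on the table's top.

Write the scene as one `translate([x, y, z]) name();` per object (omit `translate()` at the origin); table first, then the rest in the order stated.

table();
translate([533, -666, 0]) stool();
translate([-692, 294, 0]) stool();
translate([596, 344, 768]) spool();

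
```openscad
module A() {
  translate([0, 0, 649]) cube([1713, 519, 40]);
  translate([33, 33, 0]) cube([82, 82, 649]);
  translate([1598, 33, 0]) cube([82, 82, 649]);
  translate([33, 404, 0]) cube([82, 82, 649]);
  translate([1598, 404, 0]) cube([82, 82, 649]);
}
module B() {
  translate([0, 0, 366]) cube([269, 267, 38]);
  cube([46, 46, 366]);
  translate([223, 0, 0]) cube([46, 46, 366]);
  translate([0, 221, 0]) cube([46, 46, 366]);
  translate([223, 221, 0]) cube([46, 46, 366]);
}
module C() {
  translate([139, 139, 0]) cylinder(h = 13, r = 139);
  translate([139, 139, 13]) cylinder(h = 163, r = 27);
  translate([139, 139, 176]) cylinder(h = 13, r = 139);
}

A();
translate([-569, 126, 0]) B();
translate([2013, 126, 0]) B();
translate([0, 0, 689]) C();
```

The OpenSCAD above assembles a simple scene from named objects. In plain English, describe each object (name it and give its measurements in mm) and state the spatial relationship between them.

A is a table with a 1713×519 mm rectangular top, 40 mm thick, top surface at z = 689 mm, supported by four 82×82 mm square legs, each inset 33 mm from the nearest pair of top edges, running from the floor.

B is a four-legged stool. The seat is a 269×267×38 mm slab whose top surface is at z = 404 mm; four square legs, each 46×46 mm in cross-section, run from the floor (z = 0) to the underside of the seat, each flush with a corner of the seat.

C is a spool: two coaxial disc flanges of radius 139 mm and thickness 13 mm, joined by a core cylinder of radius 27 mm and height 163 mm. The lower flange rests on z = 0 and the three cylinders share a vertical axis.

Two stools sit around the table at the −x, +x sides. The spool is on top of the table.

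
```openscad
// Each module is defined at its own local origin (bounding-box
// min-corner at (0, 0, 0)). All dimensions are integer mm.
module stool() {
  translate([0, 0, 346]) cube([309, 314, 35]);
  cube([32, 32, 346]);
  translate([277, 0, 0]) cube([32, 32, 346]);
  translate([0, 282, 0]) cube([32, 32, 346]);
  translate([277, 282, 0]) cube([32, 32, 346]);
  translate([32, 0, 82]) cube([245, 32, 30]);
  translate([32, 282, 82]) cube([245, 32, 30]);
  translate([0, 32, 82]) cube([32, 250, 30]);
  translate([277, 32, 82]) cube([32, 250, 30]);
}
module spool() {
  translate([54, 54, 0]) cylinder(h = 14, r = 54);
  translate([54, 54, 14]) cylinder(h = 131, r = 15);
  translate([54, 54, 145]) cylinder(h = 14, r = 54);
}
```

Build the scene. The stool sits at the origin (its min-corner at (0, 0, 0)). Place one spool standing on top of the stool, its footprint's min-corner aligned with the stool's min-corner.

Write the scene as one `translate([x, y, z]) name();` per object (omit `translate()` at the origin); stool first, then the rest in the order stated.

stool();
translate([0, 0, 381]) spool();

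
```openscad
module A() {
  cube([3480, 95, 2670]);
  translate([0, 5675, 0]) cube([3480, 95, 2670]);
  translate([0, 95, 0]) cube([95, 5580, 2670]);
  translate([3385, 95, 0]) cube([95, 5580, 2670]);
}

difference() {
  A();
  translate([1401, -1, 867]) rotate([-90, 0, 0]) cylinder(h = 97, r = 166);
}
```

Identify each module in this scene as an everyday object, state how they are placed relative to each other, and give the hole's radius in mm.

A is a house frame. The house frame has a circular hole through its front wall. The hole's radius is 166 mm.

The subtracted cylinder has r = 166 mm.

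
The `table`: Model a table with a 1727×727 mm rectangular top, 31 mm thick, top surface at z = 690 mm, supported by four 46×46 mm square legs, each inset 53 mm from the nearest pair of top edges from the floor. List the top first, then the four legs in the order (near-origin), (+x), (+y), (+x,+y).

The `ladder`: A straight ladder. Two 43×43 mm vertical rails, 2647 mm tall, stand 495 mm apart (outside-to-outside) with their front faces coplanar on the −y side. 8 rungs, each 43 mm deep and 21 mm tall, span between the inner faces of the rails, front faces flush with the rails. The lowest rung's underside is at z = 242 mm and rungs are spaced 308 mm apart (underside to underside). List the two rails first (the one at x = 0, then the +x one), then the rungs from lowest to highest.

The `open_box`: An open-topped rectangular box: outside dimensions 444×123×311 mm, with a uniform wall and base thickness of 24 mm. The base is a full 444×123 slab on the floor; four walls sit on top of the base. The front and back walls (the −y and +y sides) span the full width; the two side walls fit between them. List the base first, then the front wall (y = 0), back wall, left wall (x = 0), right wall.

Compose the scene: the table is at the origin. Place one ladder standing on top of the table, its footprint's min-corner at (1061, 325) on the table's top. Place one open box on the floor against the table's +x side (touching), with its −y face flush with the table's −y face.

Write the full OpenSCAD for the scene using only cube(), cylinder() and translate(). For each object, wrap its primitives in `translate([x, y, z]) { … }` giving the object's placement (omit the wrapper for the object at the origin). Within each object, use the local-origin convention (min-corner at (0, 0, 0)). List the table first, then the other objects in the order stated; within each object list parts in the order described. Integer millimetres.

translate([0, 0, 659]) cube([1727, 727, 31]);
translate([53, 53, 0]) cube([46, 46, 659]);
translate([1628, 53, 0]) cube([46, 46, 659]);
translate([53, 628, 0]) cube([46, 46, 659]);
translate([1628, 628, 0]) cube([46, 46, 659]);
translate([1061, 325, 690]) {
  cube([43, 43, 2647]);
  translate([452, 0, 0]) cube([43, 43, 2647]);
  translate([43, 0, 242]) cube([409, 43, 21]);
  translate([43, 0, 550]) cube([409, 43, 21]);
  translate([43, 0, 858]) cube([409, 43, 21]);
  translate([43, 0, 1166]) cube([409, 43, 21]);
  translate([43, 0, 1474]) cube([409, 43, 21]);
  translate([43, 0, 1782]) cube([409, 43, 21]);
  translate([43, 0, 2090]) cube([409, 43, 21]);
  translate([43, 0, 2398]) cube([409, 43, 21]);
}
translate([1727, 0, 0]) {
  cube([444, 123, 24]);
  translate([0, 0, 24]) cube([444, 24, 287]);
  translate([0, 99, 24]) cube([444, 24, 287]);
  translate([0, 24, 24]) cube([24, 75, 287]);
  translate([420, 24, 24]) cube([24, 75, 287]);
}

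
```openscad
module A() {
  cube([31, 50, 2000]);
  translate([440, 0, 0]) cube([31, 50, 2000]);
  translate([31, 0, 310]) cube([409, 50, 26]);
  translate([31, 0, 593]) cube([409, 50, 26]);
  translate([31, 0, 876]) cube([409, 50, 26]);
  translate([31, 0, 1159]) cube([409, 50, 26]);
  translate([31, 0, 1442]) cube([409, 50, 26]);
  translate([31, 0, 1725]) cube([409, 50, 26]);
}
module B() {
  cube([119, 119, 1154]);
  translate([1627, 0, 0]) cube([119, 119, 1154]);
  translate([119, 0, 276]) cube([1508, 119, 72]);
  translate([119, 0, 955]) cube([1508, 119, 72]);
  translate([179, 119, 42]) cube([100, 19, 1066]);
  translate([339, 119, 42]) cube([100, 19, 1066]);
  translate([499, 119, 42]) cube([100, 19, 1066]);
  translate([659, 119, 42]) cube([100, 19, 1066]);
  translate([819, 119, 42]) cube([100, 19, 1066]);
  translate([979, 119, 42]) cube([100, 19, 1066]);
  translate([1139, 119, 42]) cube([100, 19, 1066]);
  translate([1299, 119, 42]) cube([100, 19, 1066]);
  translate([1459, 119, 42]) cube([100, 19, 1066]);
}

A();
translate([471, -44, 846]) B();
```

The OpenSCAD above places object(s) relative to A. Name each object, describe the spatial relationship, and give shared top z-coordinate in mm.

A is a ladder. B is a fence section. The fence section is beside the ladder with their tops flush at z = 2000. The shared top z-coordinate is 2000 mm.

Both tops at z = 2000 mm.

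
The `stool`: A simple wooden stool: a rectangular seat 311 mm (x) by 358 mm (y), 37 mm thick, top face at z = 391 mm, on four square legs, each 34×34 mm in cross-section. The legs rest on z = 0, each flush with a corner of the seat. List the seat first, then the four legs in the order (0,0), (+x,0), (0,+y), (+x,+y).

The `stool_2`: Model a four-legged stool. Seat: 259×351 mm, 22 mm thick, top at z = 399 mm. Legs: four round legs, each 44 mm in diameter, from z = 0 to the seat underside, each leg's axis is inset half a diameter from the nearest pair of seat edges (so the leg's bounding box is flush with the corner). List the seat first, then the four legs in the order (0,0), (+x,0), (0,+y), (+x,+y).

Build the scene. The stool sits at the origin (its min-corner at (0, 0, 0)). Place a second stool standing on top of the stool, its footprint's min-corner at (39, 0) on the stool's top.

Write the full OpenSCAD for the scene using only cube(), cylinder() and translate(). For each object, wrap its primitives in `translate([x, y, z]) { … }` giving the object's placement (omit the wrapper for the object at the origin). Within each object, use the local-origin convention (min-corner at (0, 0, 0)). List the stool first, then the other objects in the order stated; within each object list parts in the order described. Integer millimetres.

translate([0, 0, 354]) cube([311, 358, 37]);
cube([34, 34, 354]);
translate([277, 0, 0]) cube([34, 34, 354]);
translate([0, 324, 0]) cube([34, 34, 354]);
translate([277, 324, 0]) cube([34, 34, 354]);
translate([39, 0, 391]) {
  translate([0, 0, 377]) cube([259, 351, 22]);
  translate([22, 22, 0]) cylinder(h = 377, r = 22);
  translate([237, 22, 0]) cylinder(h = 377, r = 22);
  translate([22, 329, 0]) cylinder(h = 377, r = 22);
  translate([237, 329, 0]) cylinder(h = 377, r = 22);
}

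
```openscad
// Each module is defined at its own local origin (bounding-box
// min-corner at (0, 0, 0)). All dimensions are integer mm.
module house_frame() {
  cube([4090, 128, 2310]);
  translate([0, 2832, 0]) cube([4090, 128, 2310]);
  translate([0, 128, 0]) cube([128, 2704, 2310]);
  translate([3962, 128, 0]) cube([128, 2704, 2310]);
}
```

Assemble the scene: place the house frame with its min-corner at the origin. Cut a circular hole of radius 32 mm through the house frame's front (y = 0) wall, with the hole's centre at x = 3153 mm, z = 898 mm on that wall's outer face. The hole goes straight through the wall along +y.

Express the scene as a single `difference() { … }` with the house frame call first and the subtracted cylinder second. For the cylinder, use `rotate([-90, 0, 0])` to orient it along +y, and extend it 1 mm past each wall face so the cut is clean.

difference() {
  house_frame();
  translate([3153, -1, 898]) rotate([-90, 0, 0]) cylinder(h = 130, r = 32);
}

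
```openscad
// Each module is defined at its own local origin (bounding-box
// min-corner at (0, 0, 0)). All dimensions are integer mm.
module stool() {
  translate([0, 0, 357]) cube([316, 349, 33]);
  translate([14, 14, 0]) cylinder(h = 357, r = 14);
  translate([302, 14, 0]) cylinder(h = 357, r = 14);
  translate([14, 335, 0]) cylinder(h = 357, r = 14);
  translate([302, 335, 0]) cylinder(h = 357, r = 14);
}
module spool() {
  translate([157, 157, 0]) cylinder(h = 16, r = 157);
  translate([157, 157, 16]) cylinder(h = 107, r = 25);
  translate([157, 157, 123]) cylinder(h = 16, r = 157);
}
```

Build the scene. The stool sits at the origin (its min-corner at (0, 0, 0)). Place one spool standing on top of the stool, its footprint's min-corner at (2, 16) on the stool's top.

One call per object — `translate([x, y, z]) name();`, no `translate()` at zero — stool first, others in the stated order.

stool();
translate([2, 16, 390]) spool();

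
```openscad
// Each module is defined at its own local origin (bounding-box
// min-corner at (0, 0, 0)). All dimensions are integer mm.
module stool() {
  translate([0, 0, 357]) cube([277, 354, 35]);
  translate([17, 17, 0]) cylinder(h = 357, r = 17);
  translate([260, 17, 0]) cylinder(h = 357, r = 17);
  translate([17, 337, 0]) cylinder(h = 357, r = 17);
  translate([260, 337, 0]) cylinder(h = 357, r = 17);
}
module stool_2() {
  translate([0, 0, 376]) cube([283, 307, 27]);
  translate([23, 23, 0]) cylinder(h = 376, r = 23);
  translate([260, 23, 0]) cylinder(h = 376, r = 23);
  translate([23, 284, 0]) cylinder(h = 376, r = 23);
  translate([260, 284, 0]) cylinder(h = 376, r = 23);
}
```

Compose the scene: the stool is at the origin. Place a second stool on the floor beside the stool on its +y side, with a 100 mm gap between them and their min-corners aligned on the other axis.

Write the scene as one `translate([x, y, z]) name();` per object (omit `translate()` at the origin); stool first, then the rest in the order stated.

stool();
translate([0, 454, 0]) stool_2();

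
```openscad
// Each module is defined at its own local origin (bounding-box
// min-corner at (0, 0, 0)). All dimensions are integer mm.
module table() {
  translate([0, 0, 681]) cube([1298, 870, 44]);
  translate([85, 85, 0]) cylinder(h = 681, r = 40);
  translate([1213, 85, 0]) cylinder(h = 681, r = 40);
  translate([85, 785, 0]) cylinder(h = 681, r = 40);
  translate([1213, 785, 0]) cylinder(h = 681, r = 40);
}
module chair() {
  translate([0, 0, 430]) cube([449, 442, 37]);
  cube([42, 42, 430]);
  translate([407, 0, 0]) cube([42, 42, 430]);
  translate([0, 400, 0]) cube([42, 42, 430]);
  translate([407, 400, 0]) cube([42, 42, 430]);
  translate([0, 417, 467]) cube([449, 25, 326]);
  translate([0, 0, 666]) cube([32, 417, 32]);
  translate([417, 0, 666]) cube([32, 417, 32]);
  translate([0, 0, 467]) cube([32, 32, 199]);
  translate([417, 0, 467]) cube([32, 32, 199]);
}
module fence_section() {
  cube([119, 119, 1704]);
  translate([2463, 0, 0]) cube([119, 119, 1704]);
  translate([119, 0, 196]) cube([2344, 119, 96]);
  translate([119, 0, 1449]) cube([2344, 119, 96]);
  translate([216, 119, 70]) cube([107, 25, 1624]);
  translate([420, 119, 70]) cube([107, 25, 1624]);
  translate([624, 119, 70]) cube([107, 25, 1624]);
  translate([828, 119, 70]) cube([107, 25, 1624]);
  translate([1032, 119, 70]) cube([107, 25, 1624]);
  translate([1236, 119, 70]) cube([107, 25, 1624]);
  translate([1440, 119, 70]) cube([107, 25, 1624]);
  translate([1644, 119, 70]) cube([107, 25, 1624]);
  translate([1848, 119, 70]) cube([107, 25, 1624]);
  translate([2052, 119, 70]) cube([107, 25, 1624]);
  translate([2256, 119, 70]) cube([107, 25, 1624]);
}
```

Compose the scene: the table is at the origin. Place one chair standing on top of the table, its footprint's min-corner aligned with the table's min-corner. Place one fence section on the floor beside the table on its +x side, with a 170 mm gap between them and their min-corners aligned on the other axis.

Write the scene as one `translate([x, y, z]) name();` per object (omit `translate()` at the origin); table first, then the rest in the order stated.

table();
translate([0, 0, 725]) chair();
translate([1468, 0, 0]) fence_section();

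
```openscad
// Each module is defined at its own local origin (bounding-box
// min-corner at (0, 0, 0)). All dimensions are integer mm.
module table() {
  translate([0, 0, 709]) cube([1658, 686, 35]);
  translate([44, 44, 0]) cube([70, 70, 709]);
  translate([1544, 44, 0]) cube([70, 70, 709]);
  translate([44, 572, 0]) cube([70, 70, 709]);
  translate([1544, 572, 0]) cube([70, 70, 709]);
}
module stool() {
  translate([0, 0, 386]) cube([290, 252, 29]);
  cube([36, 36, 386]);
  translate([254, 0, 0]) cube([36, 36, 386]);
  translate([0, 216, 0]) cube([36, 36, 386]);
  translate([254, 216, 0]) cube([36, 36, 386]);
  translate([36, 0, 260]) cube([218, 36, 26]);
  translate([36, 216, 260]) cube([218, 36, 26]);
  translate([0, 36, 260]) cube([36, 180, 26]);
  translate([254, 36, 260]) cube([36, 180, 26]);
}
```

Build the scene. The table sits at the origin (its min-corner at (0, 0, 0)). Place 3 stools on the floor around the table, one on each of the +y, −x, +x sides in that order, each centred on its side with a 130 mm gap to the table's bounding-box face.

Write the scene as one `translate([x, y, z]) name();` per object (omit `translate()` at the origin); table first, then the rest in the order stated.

table();
translate([684, 816, 0]) stool();
translate([-420, 217, 0]) stool();
translate([1788, 217, 0]) stool();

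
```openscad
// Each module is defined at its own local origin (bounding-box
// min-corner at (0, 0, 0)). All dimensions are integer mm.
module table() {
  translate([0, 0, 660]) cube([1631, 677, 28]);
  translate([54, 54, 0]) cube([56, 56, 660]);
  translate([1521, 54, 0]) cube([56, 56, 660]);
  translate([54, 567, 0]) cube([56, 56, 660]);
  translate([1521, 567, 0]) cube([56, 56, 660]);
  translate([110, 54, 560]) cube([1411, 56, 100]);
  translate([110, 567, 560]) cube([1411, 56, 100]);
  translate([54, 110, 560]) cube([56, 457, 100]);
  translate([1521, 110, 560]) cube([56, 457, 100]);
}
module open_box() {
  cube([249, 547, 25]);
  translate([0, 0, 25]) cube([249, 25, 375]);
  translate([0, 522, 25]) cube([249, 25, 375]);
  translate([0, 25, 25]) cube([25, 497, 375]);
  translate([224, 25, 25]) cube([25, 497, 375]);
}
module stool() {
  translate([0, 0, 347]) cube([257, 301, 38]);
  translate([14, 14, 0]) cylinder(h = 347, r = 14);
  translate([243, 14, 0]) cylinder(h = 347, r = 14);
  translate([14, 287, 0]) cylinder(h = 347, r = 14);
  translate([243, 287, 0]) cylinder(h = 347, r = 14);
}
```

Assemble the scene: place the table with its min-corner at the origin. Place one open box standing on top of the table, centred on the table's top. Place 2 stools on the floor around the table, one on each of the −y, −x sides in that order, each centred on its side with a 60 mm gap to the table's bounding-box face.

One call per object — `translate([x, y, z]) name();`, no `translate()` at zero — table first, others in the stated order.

table();
translate([691, 65, 688]) open_box();
translate([687, -361, 0]) stool();
translate([-317, 188, 0]) stool();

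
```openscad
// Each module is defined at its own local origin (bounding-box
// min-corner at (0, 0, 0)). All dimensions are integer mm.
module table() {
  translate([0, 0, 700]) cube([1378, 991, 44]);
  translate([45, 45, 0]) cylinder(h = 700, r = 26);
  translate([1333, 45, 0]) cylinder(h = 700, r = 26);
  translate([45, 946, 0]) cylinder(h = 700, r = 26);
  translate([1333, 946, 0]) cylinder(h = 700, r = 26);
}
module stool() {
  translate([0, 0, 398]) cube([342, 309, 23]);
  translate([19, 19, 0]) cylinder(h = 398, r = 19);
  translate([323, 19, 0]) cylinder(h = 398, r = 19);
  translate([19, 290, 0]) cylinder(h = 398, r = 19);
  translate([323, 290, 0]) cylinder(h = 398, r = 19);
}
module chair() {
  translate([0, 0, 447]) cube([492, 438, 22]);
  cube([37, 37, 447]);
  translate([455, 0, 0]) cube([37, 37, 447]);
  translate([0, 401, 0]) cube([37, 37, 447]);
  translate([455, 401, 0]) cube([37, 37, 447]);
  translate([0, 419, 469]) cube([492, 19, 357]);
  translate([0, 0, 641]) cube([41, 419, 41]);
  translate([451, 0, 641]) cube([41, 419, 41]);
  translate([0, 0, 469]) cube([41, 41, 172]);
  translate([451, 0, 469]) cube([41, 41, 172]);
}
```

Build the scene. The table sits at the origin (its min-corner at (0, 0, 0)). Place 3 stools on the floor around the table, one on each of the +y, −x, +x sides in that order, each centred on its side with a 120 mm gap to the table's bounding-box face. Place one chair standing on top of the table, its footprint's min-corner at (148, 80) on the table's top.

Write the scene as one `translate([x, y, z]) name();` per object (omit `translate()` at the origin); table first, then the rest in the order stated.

table();
translate([518, 1111, 0]) stool();
translate([-462, 341, 0]) stool();
translate([1498, 341, 0]) stool();
translate([148, 80, 744]) chair();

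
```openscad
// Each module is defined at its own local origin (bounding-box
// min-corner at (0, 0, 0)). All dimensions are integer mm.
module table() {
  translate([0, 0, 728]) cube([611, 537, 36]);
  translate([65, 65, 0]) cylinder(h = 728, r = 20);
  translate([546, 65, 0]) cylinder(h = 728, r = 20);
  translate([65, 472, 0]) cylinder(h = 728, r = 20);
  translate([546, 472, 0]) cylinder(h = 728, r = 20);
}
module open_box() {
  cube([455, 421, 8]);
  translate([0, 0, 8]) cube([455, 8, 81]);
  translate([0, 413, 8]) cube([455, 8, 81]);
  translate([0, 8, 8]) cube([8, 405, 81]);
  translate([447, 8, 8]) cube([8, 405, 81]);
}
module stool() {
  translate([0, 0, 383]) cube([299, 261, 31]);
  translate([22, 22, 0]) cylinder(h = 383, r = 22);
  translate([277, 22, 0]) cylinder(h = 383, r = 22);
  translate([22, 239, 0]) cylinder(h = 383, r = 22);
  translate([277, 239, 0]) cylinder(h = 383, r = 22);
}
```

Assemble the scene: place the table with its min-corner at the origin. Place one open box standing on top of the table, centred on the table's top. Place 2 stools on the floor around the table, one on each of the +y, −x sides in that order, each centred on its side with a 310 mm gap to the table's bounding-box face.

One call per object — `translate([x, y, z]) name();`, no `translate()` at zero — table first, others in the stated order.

table();
translate([78, 58, 764]) open_box();
translate([156, 847, 0]) stool();
translate([-609, 138, 0]) stool();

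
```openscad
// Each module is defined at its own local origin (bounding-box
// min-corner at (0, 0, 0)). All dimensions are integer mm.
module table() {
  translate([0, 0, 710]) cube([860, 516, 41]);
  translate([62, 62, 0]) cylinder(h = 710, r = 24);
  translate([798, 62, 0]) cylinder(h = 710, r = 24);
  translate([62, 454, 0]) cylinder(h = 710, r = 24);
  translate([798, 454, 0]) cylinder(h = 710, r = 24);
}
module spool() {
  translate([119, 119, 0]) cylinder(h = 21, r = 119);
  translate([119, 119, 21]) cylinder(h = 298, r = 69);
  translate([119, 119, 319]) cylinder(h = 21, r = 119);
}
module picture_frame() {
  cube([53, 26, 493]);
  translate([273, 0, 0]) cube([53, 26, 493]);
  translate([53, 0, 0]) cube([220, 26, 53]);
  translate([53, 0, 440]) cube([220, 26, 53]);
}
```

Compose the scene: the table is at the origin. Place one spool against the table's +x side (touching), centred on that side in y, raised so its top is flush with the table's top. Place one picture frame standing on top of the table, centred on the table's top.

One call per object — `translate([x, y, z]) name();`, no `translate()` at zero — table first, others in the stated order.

table();
translate([860, 139, 411]) spool();
translate([267, 245, 751]) picture_frame();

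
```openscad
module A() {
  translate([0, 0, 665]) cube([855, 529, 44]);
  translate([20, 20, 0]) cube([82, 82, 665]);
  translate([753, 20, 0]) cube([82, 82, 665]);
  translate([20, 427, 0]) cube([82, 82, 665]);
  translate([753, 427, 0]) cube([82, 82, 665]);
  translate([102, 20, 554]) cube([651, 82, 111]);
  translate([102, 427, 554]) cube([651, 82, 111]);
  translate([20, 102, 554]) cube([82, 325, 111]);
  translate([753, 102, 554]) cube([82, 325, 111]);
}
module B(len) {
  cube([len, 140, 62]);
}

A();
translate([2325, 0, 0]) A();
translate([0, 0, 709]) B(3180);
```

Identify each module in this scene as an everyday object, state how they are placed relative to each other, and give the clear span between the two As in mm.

A is a table. B is a beam. A beam spans the tops of two tables. The clear span between the two tables is 1470 mm.

Second table starts at x = 2325; first ends at x = 855; clear span = 2325 − 855 = 1470 mm.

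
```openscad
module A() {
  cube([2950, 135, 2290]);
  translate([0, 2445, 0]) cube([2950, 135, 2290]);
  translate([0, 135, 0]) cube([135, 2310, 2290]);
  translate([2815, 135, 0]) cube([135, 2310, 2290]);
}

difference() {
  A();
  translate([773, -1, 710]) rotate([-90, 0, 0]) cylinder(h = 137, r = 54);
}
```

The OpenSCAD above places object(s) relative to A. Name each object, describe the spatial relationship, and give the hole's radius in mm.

A is a house frame. The house frame has a circular hole through its front wall. The hole's radius is 54 mm.

The subtracted cylinder has r = 54 mm.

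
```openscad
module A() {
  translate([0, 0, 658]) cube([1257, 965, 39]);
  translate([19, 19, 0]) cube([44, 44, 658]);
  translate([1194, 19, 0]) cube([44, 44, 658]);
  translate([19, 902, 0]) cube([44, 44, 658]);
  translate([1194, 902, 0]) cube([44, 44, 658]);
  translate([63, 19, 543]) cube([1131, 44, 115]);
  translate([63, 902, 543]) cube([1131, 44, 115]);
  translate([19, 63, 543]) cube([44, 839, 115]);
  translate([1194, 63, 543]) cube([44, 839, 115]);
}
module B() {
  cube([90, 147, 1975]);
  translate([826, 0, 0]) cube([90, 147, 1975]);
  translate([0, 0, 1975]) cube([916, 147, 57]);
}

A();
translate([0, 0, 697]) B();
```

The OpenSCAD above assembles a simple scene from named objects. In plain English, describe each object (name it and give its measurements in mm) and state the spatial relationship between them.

A is a rectangular dining table. The top is 1257×965×39 mm with its upper surface at z = 697 mm. It stands on four 44×44 mm square legs, each inset 19 mm from the nearest pair of top edges, running from the floor to the underside of the top. Four apron rails, 44 mm thick and 115 mm tall, run between adjacent legs with their top edges flush with the underside of the top and their outer faces flush with the legs' outer faces.

B is a rectangular door frame: two vertical jambs of 90×147 mm section, 1975 mm tall, with a clear opening 736 mm wide between their inner faces. A header 57 mm tall and 147 mm deep lies on top of the jambs and spans the full outside width.

The door frame is on top of the table.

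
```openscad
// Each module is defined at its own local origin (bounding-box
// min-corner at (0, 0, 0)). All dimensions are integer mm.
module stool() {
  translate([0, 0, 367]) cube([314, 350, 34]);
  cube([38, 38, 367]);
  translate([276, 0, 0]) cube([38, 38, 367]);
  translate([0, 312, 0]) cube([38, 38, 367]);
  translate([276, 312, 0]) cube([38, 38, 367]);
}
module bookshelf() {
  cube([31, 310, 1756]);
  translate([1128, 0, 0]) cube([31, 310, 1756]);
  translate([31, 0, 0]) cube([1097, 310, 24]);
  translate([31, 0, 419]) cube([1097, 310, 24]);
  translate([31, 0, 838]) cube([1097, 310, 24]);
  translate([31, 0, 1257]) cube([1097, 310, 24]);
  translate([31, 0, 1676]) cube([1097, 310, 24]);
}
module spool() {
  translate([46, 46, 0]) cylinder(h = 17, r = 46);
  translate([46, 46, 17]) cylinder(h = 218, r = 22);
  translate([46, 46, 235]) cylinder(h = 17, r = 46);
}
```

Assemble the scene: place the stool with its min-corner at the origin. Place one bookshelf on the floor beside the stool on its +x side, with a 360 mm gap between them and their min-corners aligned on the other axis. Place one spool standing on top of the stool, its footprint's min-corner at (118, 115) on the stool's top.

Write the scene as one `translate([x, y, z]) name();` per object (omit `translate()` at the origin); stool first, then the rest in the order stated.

stool();
translate([674, 0, 0]) bookshelf();
translate([118, 115, 401]) spool();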